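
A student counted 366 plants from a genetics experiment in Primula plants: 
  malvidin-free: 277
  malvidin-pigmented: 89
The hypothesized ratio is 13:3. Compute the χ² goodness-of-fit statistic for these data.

The 13:3 ratio has 16 parts, so with N = 366 the expected counts are:
  malvidin-free: 366 × 13/16 = 297.375
  malvidin-pigmented: 366 × 3/16 = 68.625
χ² = Σ (O − E)² / E
  malvidin-free: (277 − 297.375)² / 297.375 = 1.3960
  malvidin-pigmented: (89 − 68.625)² / 68.625 = 6.0494
χ² = 1.3960 + 6.0494 = 7.4454 ≈ 7.445

7.445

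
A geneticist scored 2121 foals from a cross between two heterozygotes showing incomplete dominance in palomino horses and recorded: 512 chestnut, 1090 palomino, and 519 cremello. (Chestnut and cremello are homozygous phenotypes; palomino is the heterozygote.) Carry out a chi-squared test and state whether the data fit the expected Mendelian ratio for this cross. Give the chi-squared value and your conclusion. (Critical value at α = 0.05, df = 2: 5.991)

With incomplete dominance, a heterozygote × heterozygote cross gives a 1:2:1 phenotypic ratio.
Expected counts for N = 2121 under a 1:2:1 ratio (total parts = 4):
  chestnut: 2121 × 1/4 = 530.25
  palomino: 2121 × 2/4 = 1060.5
  cremello: 2121 × 1/4 = 530.25
χ² = Σ (O − E)² / E
  chestnut: (512 − 530.25)² / 530.25 = 0.6281
  palomino: (1090 − 1060.5)² / 1060.5 = 0.8206
  cremello: (519 − 530.25)² / 530.25 = 0.2387
χ² = 0.6281 + 0.8206 + 0.2387 = 1.6874 ≈ 1.687
Degrees of freedom = 3 − 1 = 2; critical value at α = 0.05 is 5.991.
Since 1.687 < 5.991, we fail to reject the null hypothesis — the data are consistent with the 1:2:1 ratio.

1.687; consistent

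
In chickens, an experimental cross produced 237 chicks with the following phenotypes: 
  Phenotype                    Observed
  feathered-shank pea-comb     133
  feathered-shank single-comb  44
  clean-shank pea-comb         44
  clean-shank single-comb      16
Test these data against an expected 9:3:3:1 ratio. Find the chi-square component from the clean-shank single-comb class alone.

0.095

The 9:3:3:1 ratio has 16 parts, so with N = 237 the expected counts are:
  feathered-shank pea-comb: 237 × 9/16 = 133.3125
  feathered-shank single-comb: 237 × 3/16 = 44.4375
  clean-shank pea-comb: 237 × 3/16 = 44.4375
  clean-shank single-comb: 237 × 1/16 = 14.8125
Contribution of clean-shank single-comb: (16 − 14.8125)² / 14.8125 = 0.0952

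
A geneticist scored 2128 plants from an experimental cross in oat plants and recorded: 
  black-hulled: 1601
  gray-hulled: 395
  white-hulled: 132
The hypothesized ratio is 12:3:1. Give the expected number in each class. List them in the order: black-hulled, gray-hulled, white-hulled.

Total ratio parts = 16. Expected numbers out of 2128:
  black-hulled: 2128 × 12/16 = 1596
  gray-hulled: 2128 × 3/16 = 399
  white-hulled: 2128 × 1/16 = 133

1596, 399, 133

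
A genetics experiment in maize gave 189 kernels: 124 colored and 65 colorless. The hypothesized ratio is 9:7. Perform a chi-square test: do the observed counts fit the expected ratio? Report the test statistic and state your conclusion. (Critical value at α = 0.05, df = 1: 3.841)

6.726; not consistent

Expected counts for N = 189 under a 9:7 ratio (total parts = 16):
  colored: 189 × 9/16 = 106.3125
  colorless: 189 × 7/16 = 82.6875
χ² = Σ (O − E)² / E
  colored: (124 − 106.3125)² / 106.3125 = 2.9427
  colorless: (65 − 82.6875)² / 82.6875 = 3.7835
χ² = 2.9427 + 3.7835 = 6.7262 ≈ 6.726
Degrees of freedom = 2 − 1 = 1; critical value at α = 0.05 is 3.841.
Since 6.726 > 3.841, we reject the null hypothesis — the data do not fit the 9:7 ratio.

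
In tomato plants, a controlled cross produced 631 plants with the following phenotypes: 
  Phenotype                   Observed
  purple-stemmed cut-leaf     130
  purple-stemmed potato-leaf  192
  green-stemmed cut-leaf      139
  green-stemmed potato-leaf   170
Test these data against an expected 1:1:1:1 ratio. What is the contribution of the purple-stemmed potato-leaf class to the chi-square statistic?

7.436

Under the 1:1:1:1 hypothesis (Σ ratio = 4, N = 631):
  purple-stemmed cut-leaf: 631 × 1/4 = 157.75
  purple-stemmed potato-leaf: 631 × 1/4 = 157.75
  green-stemmed cut-leaf: 631 × 1/4 = 157.75
  green-stemmed potato-leaf: 631 × 1/4 = 157.75
Contribution of purple-stemmed potato-leaf: (192 − 157.75)² / 157.75 = 7.4362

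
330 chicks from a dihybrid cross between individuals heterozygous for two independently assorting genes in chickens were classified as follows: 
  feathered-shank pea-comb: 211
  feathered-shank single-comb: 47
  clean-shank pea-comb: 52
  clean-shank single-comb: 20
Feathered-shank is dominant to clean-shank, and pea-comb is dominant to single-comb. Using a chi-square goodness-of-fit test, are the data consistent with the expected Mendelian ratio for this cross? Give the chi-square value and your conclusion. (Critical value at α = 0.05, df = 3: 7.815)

A dihybrid F₂ with independent assortment and complete dominance at both loci gives a 9:3:3:1 phenotypic ratio.
The 9:3:3:1 ratio has 16 parts, so with N = 330 the expected counts are:
  feathered-shank pea-comb: 330 × 9/16 = 185.625
  feathered-shank single-comb: 330 × 3/16 = 61.875
  clean-shank pea-comb: 330 × 3/16 = 61.875
  clean-shank single-comb: 330 × 1/16 = 20.625
χ² = Σ (O − E)² / E
  feathered-shank pea-comb: (211 − 185.625)² / 185.625 = 3.4688
  feathered-shank single-comb: (47 − 61.875)² / 61.875 = 3.5760
  clean-shank pea-comb: (52 − 61.875)² / 61.875 = 1.5760
  clean-shank single-comb: (20 − 20.625)² / 20.625 = 0.0189
χ² = 3.4688 + 3.5760 + 1.5760 + 0.0189 = 8.6397 ≈ 8.640
Degrees of freedom = 4 − 1 = 3; critical value at α = 0.05 is 7.815.
Since 8.640 > 7.815, we reject the null hypothesis — the data do not fit the 9:3:3:1 ratio.

8.640; not consistent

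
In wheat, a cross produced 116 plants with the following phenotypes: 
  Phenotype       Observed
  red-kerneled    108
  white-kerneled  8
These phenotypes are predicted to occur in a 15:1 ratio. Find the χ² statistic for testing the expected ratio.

0.083

Under the 15:1 hypothesis (Σ ratio = 16, N = 116):
  red-kerneled: 116 × 15/16 = 108.75
  white-kerneled: 116 × 1/16 = 7.25
χ² = Σ (O − E)² / E
  red-kerneled: (108 − 108.75)² / 108.75 = 0.0052
  white-kerneled: (8 − 7.25)² / 7.25 = 0.0776
χ² = 0.0052 + 0.0776 = 0.0828 ≈ 0.083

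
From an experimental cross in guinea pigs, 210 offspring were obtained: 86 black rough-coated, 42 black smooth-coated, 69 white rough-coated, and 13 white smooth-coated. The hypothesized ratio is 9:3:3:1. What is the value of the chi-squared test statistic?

31.202

The 9:3:3:1 ratio has 16 parts, so with N = 210 the expected counts are:
  black rough-coated: 210 × 9/16 = 118.125
  black smooth-coated: 210 × 3/16 = 39.375
  white rough-coated: 210 × 3/16 = 39.375
  white smooth-coated: 210 × 1/16 = 13.125
χ² = Σ (O − E)² / E
  black rough-coated: (86 − 118.125)² / 118.125 = 8.7366
  black smooth-coated: (42 − 39.375)² / 39.375 = 0.1750
  white rough-coated: (69 − 39.375)² / 39.375 = 22.2893
  white smooth-coated: (13 − 13.125)² / 13.125 = 0.0012
χ² = 8.7366 + 0.1750 + 22.2893 + 0.0012 = 31.2021 ≈ 31.202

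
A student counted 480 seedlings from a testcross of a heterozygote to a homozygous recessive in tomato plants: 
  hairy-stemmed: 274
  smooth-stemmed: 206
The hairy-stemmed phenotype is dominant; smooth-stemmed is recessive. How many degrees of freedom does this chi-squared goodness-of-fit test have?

1

A testcross of a heterozygote (Aa × aa) gives a 1:1 phenotypic ratio.
A goodness-of-fit test with 2 phenotype classes has df = 2 − 1 = 1.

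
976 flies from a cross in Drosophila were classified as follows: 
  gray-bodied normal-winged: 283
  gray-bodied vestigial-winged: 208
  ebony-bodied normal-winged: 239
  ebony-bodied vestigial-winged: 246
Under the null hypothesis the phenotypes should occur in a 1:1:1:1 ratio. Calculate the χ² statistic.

11.664

Under the 1:1:1:1 hypothesis (Σ ratio = 4, N = 976):
  gray-bodied normal-winged: 976 × 1/4 = 244
  gray-bodied vestigial-winged: 976 × 1/4 = 244
  ebony-bodied normal-winged: 976 × 1/4 = 244
  ebony-bodied vestigial-winged: 976 × 1/4 = 244
χ² = Σ (O − E)² / E
  gray-bodied normal-winged: (283 − 244)² / 244 = 6.2336
  gray-bodied vestigial-winged: (208 − 244)² / 244 = 5.3115
  ebony-bodied normal-winged: (239 − 244)² / 244 = 0.1025
  ebony-bodied vestigial-winged: (246 − 244)² / 244 = 0.0164
χ² = 6.2336 + 5.3115 + 0.1025 + 0.0164 = 11.664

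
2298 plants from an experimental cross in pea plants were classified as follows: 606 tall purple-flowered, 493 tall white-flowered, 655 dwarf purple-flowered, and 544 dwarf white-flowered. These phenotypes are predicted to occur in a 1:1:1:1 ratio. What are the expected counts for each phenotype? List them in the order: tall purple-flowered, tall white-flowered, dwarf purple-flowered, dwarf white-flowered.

574.5, 574.5, 574.5, 574.5

Total ratio parts = 4. Expected numbers out of 2298:
  tall purple-flowered: 2298 × 1/4 = 574.5
  tall white-flowered: 2298 × 1/4 = 574.5
  dwarf purple-flowered: 2298 × 1/4 = 574.5
  dwarf white-flowered: 2298 × 1/4 = 574.5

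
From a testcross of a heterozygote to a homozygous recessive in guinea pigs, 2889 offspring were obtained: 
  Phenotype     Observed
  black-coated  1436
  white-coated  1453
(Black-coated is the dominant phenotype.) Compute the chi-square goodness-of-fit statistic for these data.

A testcross of a heterozygote (Aa × aa) gives a 1:1 phenotypic ratio.
Under the 1:1 hypothesis (Σ ratio = 2, N = 2889):
  black-coated: 2889 × 1/2 = 1444.5
  white-coated: 2889 × 1/2 = 1444.5
χ² = Σ (O − E)² / E
  black-coated: (1436 − 1444.5)² / 1444.5 = 0.0500
  white-coated: (1453 − 1444.5)² / 1444.5 = 0.0500
χ² = 0.0500 + 0.0500 = 0.100

0.100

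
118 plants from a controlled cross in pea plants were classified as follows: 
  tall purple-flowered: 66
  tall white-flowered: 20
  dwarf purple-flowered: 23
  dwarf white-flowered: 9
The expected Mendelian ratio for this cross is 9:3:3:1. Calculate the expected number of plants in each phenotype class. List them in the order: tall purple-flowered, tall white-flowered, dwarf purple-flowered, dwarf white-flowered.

Under the 9:3:3:1 hypothesis (Σ ratio = 16, N = 118):
  tall purple-flowered: 118 × 9/16 = 66.375
  tall white-flowered: 118 × 3/16 = 22.125
  dwarf purple-flowered: 118 × 3/16 = 22.125
  dwarf white-flowered: 118 × 1/16 = 7.375

66.375, 22.125, 22.125, 7.375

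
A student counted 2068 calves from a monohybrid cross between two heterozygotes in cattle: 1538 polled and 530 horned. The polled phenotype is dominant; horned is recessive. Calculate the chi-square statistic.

For a monohybrid cross between heterozygotes with complete dominance, the expected phenotypic ratio is 3:1.
Total ratio parts = 4. Expected numbers out of 2068:
  polled: 2068 × 3/4 = 1551
  horned: 2068 × 1/4 = 517
χ² = Σ (O − E)² / E
  polled: (1538 − 1551)² / 1551 = 0.1090
  horned: (530 − 517)² / 517 = 0.3269
χ² = 0.1090 + 0.3269 = 0.4359 ≈ 0.436

0.436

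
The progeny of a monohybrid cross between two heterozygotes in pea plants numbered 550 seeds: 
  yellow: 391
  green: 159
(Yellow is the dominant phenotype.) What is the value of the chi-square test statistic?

4.482

For a monohybrid cross between heterozygotes with complete dominance, the expected phenotypic ratio is 3:1.
The 3:1 ratio has 4 parts, so with N = 550 the expected counts are:
  yellow: 550 × 3/4 = 412.5
  green: 550 × 1/4 = 137.5
χ² = Σ (O − E)² / E
  yellow: (391 − 412.5)² / 412.5 = 1.1206
  green: (159 − 137.5)² / 137.5 = 3.3618
χ² = 1.1206 + 3.3618 = 4.4824 ≈ 4.482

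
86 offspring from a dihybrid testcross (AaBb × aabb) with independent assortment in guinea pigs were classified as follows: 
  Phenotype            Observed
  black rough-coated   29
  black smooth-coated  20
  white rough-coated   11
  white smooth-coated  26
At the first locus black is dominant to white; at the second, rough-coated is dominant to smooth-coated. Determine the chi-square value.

8.791

A dihybrid testcross with independent assortment gives a 1:1:1:1 ratio.
Total ratio parts = 4. Expected numbers out of 86:
  black rough-coated: 86 × 1/4 = 21.5
  black smooth-coated: 86 × 1/4 = 21.5
  white rough-coated: 86 × 1/4 = 21.5
  white smooth-coated: 86 × 1/4 = 21.5
χ² = Σ (O − E)² / E
  black rough-coated: (29 − 21.5)² / 21.5 = 2.6163
  black smooth-coated: (20 − 21.5)² / 21.5 = 0.1047
  white rough-coated: (11 − 21.5)² / 21.5 = 5.1279
  white smooth-coated: (26 − 21.5)² / 21.5 = 0.9419
χ² = 2.6163 + 0.1047 + 5.1279 + 0.9419 = 8.7908 ≈ 8.791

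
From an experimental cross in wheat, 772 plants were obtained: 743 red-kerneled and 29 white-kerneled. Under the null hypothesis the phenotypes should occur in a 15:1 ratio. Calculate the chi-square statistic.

8.192

Under the 15:1 hypothesis (Σ ratio = 16, N = 772):
  red-kerneled: 772 × 15/16 = 723.75
  white-kerneled: 772 × 1/16 = 48.25
χ² = Σ (O − E)² / E
  red-kerneled: (743 − 723.75)² / 723.75 = 0.5120
  white-kerneled: (29 − 48.25)² / 48.25 = 7.6801
χ² = 0.5120 + 7.6801 = 8.1921 ≈ 8.192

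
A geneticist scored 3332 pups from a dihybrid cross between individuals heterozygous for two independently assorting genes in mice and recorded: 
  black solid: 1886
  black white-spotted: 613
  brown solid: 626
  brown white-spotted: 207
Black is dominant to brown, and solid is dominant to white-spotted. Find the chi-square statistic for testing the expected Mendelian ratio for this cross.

A dihybrid F₂ with independent assortment and complete dominance at both loci gives a 9:3:3:1 phenotypic ratio.
Under the 9:3:3:1 hypothesis (Σ ratio = 16, N = 3332):
  black solid: 3332 × 9/16 = 1874.25
  black white-spotted: 3332 × 3/16 = 624.75
  brown solid: 3332 × 3/16 = 624.75
  brown white-spotted: 3332 × 1/16 = 208.25
χ² = Σ (O − E)² / E
  black solid: (1886 − 1874.25)² / 1874.25 = 0.0737
  black white-spotted: (613 − 624.75)² / 624.75 = 0.2210
  brown solid: (626 − 624.75)² / 624.75 = 0.0025
  brown white-spotted: (207 − 208.25)² / 208.25 = 0.0075
χ² = 0.0737 + 0.2210 + 0.0025 + 0.0075 = 0.3047 ≈ 0.305

0.305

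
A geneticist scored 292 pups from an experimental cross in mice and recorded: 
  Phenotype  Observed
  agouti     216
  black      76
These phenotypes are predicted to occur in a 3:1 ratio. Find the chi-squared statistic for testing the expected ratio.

Total ratio parts = 4. Expected numbers out of 292:
  agouti: 292 × 3/4 = 219
  black: 292 × 1/4 = 73
χ² = Σ (O − E)² / E
  agouti: (216 − 219)² / 219 = 0.0411
  black: (76 − 73)² / 73 = 0.1233
χ² = 0.0411 + 0.1233 = 0.1644 ≈ 0.164

0.164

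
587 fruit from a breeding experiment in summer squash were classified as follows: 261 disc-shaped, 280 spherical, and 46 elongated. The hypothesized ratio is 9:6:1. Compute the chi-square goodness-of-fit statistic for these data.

33.148

Under the 9:6:1 hypothesis (Σ ratio = 16, N = 587):
  disc-shaped: 587 × 9/16 = 330.1875
  spherical: 587 × 6/16 = 220.125
  elongated: 587 × 1/16 = 36.6875
χ² = Σ (O − E)² / E
  disc-shaped: (261 − 330.1875)² / 330.1875 = 14.4976
  spherical: (280 − 220.125)² / 220.125 = 16.2863
  elongated: (46 − 36.6875)² / 36.6875 = 2.3638
χ² = 14.4976 + 16.2863 + 2.3638 = 33.1477 ≈ 33.148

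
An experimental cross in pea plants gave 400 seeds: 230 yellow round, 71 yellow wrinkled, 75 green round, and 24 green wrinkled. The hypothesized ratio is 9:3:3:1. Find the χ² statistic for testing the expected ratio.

0.364

Expected counts for N = 400 under a 9:3:3:1 ratio (total parts = 16):
  yellow round: 400 × 9/16 = 225
  yellow wrinkled: 400 × 3/16 = 75
  green round: 400 × 3/16 = 75
  green wrinkled: 400 × 1/16 = 25
χ² = Σ (O − E)² / E
  yellow round: (230 − 225)² / 225 = 0.1111
  yellow wrinkled: (71 − 75)² / 75 = 0.2133
  green round: (75 − 75)² / 75 = 0.0000
  green wrinkled: (24 − 25)² / 25 = 0.0400
χ² = 0.1111 + 0.2133 + 0.0000 + 0.0400 = 0.3644 ≈ 0.364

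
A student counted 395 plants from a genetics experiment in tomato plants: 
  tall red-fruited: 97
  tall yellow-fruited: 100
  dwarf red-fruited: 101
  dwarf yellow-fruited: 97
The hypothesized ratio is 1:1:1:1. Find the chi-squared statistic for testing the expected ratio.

0.129

Expected counts for N = 395 under a 1:1:1:1 ratio (total parts = 4):
  tall red-fruited: 395 × 1/4 = 98.75
  tall yellow-fruited: 395 × 1/4 = 98.75
  dwarf red-fruited: 395 × 1/4 = 98.75
  dwarf yellow-fruited: 395 × 1/4 = 98.75
χ² = Σ (O − E)² / E
  tall red-fruited: (97 − 98.75)² / 98.75 = 0.0310
  tall yellow-fruited: (100 − 98.75)² / 98.75 = 0.0158
  dwarf red-fruited: (101 − 98.75)² / 98.75 = 0.0513
  dwarf yellow-fruited: (97 − 98.75)² / 98.75 = 0.0310
χ² = 0.0310 + 0.0158 + 0.0513 + 0.0310 = 0.1291 ≈ 0.129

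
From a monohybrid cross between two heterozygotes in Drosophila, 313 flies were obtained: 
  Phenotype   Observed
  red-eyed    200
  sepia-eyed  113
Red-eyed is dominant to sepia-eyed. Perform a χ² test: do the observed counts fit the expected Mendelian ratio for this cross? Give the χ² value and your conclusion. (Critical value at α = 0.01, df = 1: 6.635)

For a monohybrid cross between heterozygotes with complete dominance, the expected phenotypic ratio is 3:1.
Under the 3:1 hypothesis (Σ ratio = 4, N = 313):
  red-eyed: 313 × 3/4 = 234.75
  sepia-eyed: 313 × 1/4 = 78.25
χ² = Σ (O − E)² / E
  red-eyed: (200 − 234.75)² / 234.75 = 5.1440
  sepia-eyed: (113 − 78.25)² / 78.25 = 15.4321
χ² = 5.1440 + 15.4321 = 20.5761 ≈ 20.576
Degrees of freedom = 2 − 1 = 1; critical value at α = 0.01 is 6.635.
Since 20.576 > 6.635, we reject the null hypothesis — the data do not fit the 3:1 ratio.

20.576; not consistent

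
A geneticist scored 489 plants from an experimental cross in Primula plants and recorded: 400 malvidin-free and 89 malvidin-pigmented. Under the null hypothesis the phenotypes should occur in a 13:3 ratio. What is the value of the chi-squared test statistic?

0.097

The 13:3 ratio has 16 parts, so with N = 489 the expected counts are:
  malvidin-free: 489 × 13/16 = 397.3125
  malvidin-pigmented: 489 × 3/16 = 91.6875
χ² = Σ (O − E)² / E
  malvidin-free: (400 − 397.3125)² / 397.3125 = 0.0182
  malvidin-pigmented: (89 − 91.6875)² / 91.6875 = 0.0788
χ² = 0.0182 + 0.0788 = 0.097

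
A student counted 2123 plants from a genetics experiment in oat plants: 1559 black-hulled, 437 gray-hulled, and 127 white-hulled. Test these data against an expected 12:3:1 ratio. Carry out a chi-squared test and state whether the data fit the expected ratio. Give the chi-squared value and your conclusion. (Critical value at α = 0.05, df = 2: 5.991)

Under the 12:3:1 hypothesis (Σ ratio = 16, N = 2123):
  black-hulled: 2123 × 12/16 = 1592.25
  gray-hulled: 2123 × 3/16 = 398.0625
  white-hulled: 2123 × 1/16 = 132.6875
χ² = Σ (O − E)² / E
  black-hulled: (1559 − 1592.25)² / 1592.25 = 0.6943
  gray-hulled: (437 − 398.0625)² / 398.0625 = 3.8088
  white-hulled: (127 − 132.6875)² / 132.6875 = 0.2438
χ² = 0.6943 + 3.8088 + 0.2438 = 4.7469 ≈ 4.747
Degrees of freedom = 3 − 1 = 2; critical value at α = 0.05 is 5.991.
Since 4.747 < 5.991, we fail to reject the null hypothesis — the data are consistent with the 12:3:1 ratio.

4.747; consistent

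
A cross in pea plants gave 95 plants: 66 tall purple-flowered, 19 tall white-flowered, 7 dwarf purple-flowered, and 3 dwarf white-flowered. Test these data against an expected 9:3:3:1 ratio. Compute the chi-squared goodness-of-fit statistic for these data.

11.049

Expected counts for N = 95 under a 9:3:3:1 ratio (total parts = 16):
  tall purple-flowered: 95 × 9/16 = 53.4375
  tall white-flowered: 95 × 3/16 = 17.8125
  dwarf purple-flowered: 95 × 3/16 = 17.8125
  dwarf white-flowered: 95 × 1/16 = 5.9375
χ² = Σ (O − E)² / E
  tall purple-flowered: (66 − 53.4375)² / 53.4375 = 2.9533
  tall white-flowered: (19 − 17.8125)² / 17.8125 = 0.0792
  dwarf purple-flowered: (7 − 17.8125)² / 17.8125 = 6.5634
  dwarf white-flowered: (3 − 5.9375)² / 5.9375 = 1.4533
χ² = 2.9533 + 0.0792 + 6.5634 + 1.4533 = 11.0492 ≈ 11.049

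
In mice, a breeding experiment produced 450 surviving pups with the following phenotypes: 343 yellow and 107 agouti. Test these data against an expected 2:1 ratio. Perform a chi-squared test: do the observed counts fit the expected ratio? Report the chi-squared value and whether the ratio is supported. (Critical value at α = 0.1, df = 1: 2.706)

18.490; not consistent

The 2:1 ratio has 3 parts, so with N = 450 the expected counts are:
  yellow: 450 × 2/3 = 300
  agouti: 450 × 1/3 = 150
χ² = Σ (O − E)² / E
  yellow: (343 − 300)² / 300 = 6.1633
  agouti: (107 − 150)² / 150 = 12.3267
χ² = 6.1633 + 12.3267 = 18.490
Degrees of freedom = 2 − 1 = 1; critical value at α = 0.1 is 2.706.
Since 18.490 > 2.706, we reject the null hypothesis — the data do not fit the 2:1 ratio.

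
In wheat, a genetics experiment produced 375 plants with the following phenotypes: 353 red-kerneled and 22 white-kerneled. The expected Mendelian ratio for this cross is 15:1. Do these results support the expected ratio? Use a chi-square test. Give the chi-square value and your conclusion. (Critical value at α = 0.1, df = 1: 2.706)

Expected counts for N = 375 under a 15:1 ratio (total parts = 16):
  red-kerneled: 375 × 15/16 = 351.5625
  white-kerneled: 375 × 1/16 = 23.4375
χ² = Σ (O − E)² / E
  red-kerneled: (353 − 351.5625)² / 351.5625 = 0.0059
  white-kerneled: (22 − 23.4375)² / 23.4375 = 0.0882
χ² = 0.0059 + 0.0882 = 0.0941 ≈ 0.094
Degrees of freedom = 2 − 1 = 1; critical value at α = 0.1 is 2.706.
Since 0.094 < 2.706, we fail to reject the null hypothesis — the data are consistent with the 15:1 ratio.

0.094; consistent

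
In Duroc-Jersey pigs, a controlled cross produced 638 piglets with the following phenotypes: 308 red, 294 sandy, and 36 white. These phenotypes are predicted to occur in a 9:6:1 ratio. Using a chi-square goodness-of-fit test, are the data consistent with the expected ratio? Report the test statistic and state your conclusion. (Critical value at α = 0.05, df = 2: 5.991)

Under the 9:6:1 hypothesis (Σ ratio = 16, N = 638):
  red: 638 × 9/16 = 358.875
  sandy: 638 × 6/16 = 239.25
  white: 638 × 1/16 = 39.875
χ² = Σ (O − E)² / E
  red: (308 − 358.875)² / 358.875 = 7.2122
  sandy: (294 − 239.25)² / 239.25 = 12.5290
  white: (36 − 39.875)² / 39.875 = 0.3766
χ² = 7.2122 + 12.5290 + 0.3766 = 20.1178 ≈ 20.118
Degrees of freedom = 3 − 1 = 2; critical value at α = 0.05 is 5.991.
Since 20.118 > 5.991, we reject the null hypothesis — the data do not fit the 9:6:1 ratio.

20.118; not consistent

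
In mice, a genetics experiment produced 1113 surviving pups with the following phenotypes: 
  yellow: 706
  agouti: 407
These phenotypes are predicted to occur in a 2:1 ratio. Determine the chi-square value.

5.240

Expected counts for N = 1113 under a 2:1 ratio (total parts = 3):
  yellow: 1113 × 2/3 = 742
  agouti: 1113 × 1/3 = 371
χ² = Σ (O − E)² / E
  yellow: (706 − 742)² / 742 = 1.7466
  agouti: (407 − 371)² / 371 = 3.4933
χ² = 1.7466 + 3.4933 = 5.2399 ≈ 5.240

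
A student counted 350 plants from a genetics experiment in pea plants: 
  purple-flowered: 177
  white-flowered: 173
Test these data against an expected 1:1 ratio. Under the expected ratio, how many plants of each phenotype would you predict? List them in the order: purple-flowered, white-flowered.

Expected counts for N = 350 under a 1:1 ratio (total parts = 2):
  purple-flowered: 350 × 1/2 = 175
  white-flowered: 350 × 1/2 = 175

175, 175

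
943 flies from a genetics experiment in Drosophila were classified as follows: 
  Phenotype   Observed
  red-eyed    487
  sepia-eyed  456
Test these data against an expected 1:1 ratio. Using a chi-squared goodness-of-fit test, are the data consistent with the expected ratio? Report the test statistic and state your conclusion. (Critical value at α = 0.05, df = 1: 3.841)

1.019; consistent

Under the 1:1 hypothesis (Σ ratio = 2, N = 943):
  red-eyed: 943 × 1/2 = 471.5
  sepia-eyed: 943 × 1/2 = 471.5
χ² = Σ (O − E)² / E
  red-eyed: (487 − 471.5)² / 471.5 = 0.5095
  sepia-eyed: (456 − 471.5)² / 471.5 = 0.5095
χ² = 0.5095 + 0.5095 = 1.019
Degrees of freedom = 2 − 1 = 1; critical value at α = 0.05 is 3.841.
Since 1.019 < 3.841, we fail to reject the null hypothesis — the data are consistent with the 1:1 ratio.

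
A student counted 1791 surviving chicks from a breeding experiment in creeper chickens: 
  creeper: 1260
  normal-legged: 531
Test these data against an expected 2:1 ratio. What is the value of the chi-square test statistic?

Expected counts for N = 1791 under a 2:1 ratio (total parts = 3):
  creeper: 1791 × 2/3 = 1194
  normal-legged: 1791 × 1/3 = 597
χ² = Σ (O − E)² / E
  creeper: (1260 − 1194)² / 1194 = 3.6482
  normal-legged: (531 − 597)² / 597 = 7.2965
χ² = 3.6482 + 7.2965 = 10.9447 ≈ 10.945

10.945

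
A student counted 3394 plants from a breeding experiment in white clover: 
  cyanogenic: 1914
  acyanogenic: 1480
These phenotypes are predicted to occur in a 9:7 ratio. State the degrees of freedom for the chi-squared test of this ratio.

A goodness-of-fit test with 2 phenotype classes has df = 2 − 1 = 1.

1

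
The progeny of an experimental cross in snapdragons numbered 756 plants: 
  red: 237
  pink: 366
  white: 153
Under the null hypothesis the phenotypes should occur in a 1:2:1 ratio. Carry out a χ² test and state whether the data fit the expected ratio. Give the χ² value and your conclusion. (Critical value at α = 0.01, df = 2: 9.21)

19.429; not consistent

The 1:2:1 ratio has 4 parts, so with N = 756 the expected counts are:
  red: 756 × 1/4 = 189
  pink: 756 × 2/4 = 378
  white: 756 × 1/4 = 189
χ² = Σ (O − E)² / E
  red: (237 − 189)² / 189 = 12.1905
  pink: (366 − 378)² / 378 = 0.3810
  white: (153 − 189)² / 189 = 6.8571
χ² = 12.1905 + 0.3810 + 6.8571 = 19.4286 ≈ 19.429
Degrees of freedom = 3 − 1 = 2; critical value at α = 0.01 is 9.21.
Since 19.429 > 9.21, we reject the null hypothesis — the data do not fit the 1:2:1 ratio.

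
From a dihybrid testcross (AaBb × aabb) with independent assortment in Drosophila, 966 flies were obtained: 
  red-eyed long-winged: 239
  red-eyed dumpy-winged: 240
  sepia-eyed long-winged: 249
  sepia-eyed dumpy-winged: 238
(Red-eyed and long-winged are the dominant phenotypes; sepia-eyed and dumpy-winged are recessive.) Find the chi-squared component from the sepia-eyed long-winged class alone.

0.233

A dihybrid testcross with independent assortment gives a 1:1:1:1 ratio.
Total ratio parts = 4. Expected numbers out of 966:
  red-eyed long-winged: 966 × 1/4 = 241.5
  red-eyed dumpy-winged: 966 × 1/4 = 241.5
  sepia-eyed long-winged: 966 × 1/4 = 241.5
  sepia-eyed dumpy-winged: 966 × 1/4 = 241.5
Contribution of sepia-eyed long-winged: (249 − 241.5)² / 241.5 = 0.2329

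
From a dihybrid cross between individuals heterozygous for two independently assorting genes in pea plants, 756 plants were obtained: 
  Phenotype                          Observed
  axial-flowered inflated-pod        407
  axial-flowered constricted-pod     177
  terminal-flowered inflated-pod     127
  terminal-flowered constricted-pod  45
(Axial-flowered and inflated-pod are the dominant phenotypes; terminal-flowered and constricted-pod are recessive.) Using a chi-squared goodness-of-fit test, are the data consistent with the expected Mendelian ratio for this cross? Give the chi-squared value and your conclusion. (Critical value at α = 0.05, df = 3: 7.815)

11.191; not consistent

A dihybrid F₂ with independent assortment and complete dominance at both loci gives a 9:3:3:1 phenotypic ratio.
Total ratio parts = 16. Expected numbers out of 756:
  axial-flowered inflated-pod: 756 × 9/16 = 425.25
  axial-flowered constricted-pod: 756 × 3/16 = 141.75
  terminal-flowered inflated-pod: 756 × 3/16 = 141.75
  terminal-flowered constricted-pod: 756 × 1/16 = 47.25
χ² = Σ (O − E)² / E
  axial-flowered inflated-pod: (407 − 425.25)² / 425.25 = 0.7832
  axial-flowered constricted-pod: (177 − 141.75)² / 141.75 = 8.7659
  terminal-flowered inflated-pod: (127 − 141.75)² / 141.75 = 1.5348
  terminal-flowered constricted-pod: (45 − 47.25)² / 47.25 = 0.1071
χ² = 0.7832 + 8.7659 + 1.5348 + 0.1071 = 11.191
Degrees of freedom = 4 − 1 = 3; critical value at α = 0.05 is 7.815.
Since 11.191 > 7.815, we reject the null hypothesis — the data do not fit the 9:3:3:1 ratio.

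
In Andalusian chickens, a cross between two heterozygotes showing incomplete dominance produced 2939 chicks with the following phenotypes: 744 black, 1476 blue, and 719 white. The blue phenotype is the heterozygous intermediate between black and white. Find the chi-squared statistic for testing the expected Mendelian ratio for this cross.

With incomplete dominance, a heterozygote × heterozygote cross gives a 1:2:1 phenotypic ratio.
Under the 1:2:1 hypothesis (Σ ratio = 4, N = 2939):
  black: 2939 × 1/4 = 734.75
  blue: 2939 × 2/4 = 1469.5
  white: 2939 × 1/4 = 734.75
χ² = Σ (O − E)² / E
  black: (744 − 734.75)² / 734.75 = 0.1165
  blue: (1476 − 1469.5)² / 1469.5 = 0.0288
  white: (719 − 734.75)² / 734.75 = 0.3376
χ² = 0.1165 + 0.0288 + 0.3376 = 0.4829 ≈ 0.483

0.483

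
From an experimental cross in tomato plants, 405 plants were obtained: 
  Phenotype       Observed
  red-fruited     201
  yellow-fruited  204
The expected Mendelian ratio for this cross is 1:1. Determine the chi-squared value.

0.022

Under the 1:1 hypothesis (Σ ratio = 2, N = 405):
  red-fruited: 405 × 1/2 = 202.5
  yellow-fruited: 405 × 1/2 = 202.5
χ² = Σ (O − E)² / E
  red-fruited: (201 − 202.5)² / 202.5 = 0.0111
  yellow-fruited: (204 − 202.5)² / 202.5 = 0.0111
χ² = 0.0111 + 0.0111 = 0.0222 ≈ 0.022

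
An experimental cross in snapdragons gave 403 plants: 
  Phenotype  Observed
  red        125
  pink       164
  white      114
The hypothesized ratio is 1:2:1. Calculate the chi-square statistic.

14.558

The 1:2:1 ratio has 4 parts, so with N = 403 the expected counts are:
  red: 403 × 1/4 = 100.75
  pink: 403 × 2/4 = 201.5
  white: 403 × 1/4 = 100.75
χ² = Σ (O − E)² / E
  red: (125 − 100.75)² / 100.75 = 5.8368
  pink: (164 − 201.5)² / 201.5 = 6.9789
  white: (114 − 100.75)² / 100.75 = 1.7426
χ² = 5.8368 + 6.9789 + 1.7426 = 14.5583 ≈ 14.558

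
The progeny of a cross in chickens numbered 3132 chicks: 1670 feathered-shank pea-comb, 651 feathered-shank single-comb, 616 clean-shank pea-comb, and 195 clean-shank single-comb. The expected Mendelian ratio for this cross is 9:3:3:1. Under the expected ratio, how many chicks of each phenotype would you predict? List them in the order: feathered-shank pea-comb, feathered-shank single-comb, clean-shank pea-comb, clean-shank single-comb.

1761.75, 587.25, 587.25, 195.75

The 9:3:3:1 ratio has 16 parts, so with N = 3132 the expected counts are:
  feathered-shank pea-comb: 3132 × 9/16 = 1761.75
  feathered-shank single-comb: 3132 × 3/16 = 587.25
  clean-shank pea-comb: 3132 × 3/16 = 587.25
  clean-shank single-comb: 3132 × 1/16 = 195.75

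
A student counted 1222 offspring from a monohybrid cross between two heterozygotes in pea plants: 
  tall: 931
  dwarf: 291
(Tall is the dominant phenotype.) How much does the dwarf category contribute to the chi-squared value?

0.688

For a monohybrid cross between heterozygotes with complete dominance, the expected phenotypic ratio is 3:1.
Total ratio parts = 4. Expected numbers out of 1222:
  tall: 1222 × 3/4 = 916.5
  dwarf: 1222 × 1/4 = 305.5
Contribution of dwarf: (291 − 305.5)² / 305.5 = 0.6882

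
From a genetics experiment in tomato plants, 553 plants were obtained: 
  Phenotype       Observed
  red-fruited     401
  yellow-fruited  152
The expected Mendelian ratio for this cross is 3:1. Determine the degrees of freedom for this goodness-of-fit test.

1

A goodness-of-fit test with 2 phenotype classes has df = 2 − 1 = 1.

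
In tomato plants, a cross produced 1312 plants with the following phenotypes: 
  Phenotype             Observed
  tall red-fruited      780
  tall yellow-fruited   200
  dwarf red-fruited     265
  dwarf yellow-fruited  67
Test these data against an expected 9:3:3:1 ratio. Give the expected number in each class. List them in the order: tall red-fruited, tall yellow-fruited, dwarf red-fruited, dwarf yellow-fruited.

738, 246, 246, 82

Under the 9:3:3:1 hypothesis (Σ ratio = 16, N = 1312):
  tall red-fruited: 1312 × 9/16 = 738
  tall yellow-fruited: 1312 × 3/16 = 246
  dwarf red-fruited: 1312 × 3/16 = 246
  dwarf yellow-fruited: 1312 × 1/16 = 82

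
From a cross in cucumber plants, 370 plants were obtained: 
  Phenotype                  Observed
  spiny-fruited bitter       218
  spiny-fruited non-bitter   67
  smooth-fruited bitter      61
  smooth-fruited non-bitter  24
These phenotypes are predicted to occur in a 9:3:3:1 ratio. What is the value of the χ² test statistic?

1.594

Expected counts for N = 370 under a 9:3:3:1 ratio (total parts = 16):
  spiny-fruited bitter: 370 × 9/16 = 208.125
  spiny-fruited non-bitter: 370 × 3/16 = 69.375
  smooth-fruited bitter: 370 × 3/16 = 69.375
  smooth-fruited non-bitter: 370 × 1/16 = 23.125
χ² = Σ (O − E)² / E
  spiny-fruited bitter: (218 − 208.125)² / 208.125 = 0.4685
  spiny-fruited non-bitter: (67 − 69.375)² / 69.375 = 0.0813
  smooth-fruited bitter: (61 − 69.375)² / 69.375 = 1.0110
  smooth-fruited non-bitter: (24 − 23.125)² / 23.125 = 0.0331
χ² = 0.4685 + 0.0813 + 1.0110 + 0.0331 = 1.5939 ≈ 1.594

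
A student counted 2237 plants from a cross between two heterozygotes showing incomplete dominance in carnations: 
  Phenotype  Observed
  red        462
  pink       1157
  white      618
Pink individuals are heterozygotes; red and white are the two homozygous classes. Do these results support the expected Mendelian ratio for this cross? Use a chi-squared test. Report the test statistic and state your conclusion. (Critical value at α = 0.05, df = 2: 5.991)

With incomplete dominance, a heterozygote × heterozygote cross gives a 1:2:1 phenotypic ratio.
Under the 1:2:1 hypothesis (Σ ratio = 4, N = 2237):
  red: 2237 × 1/4 = 559.25
  pink: 2237 × 2/4 = 1118.5
  white: 2237 × 1/4 = 559.25
χ² = Σ (O − E)² / E
  red: (462 − 559.25)² / 559.25 = 16.9112
  pink: (1157 − 1118.5)² / 1118.5 = 1.3252
  white: (618 − 559.25)² / 559.25 = 6.1718
χ² = 16.9112 + 1.3252 + 6.1718 = 24.4082 ≈ 24.408
Degrees of freedom = 3 − 1 = 2; critical value at α = 0.05 is 5.991.
Since 24.408 > 5.991, we reject the null hypothesis — the data do not fit the 1:2:1 ratio.

24.408; not consistent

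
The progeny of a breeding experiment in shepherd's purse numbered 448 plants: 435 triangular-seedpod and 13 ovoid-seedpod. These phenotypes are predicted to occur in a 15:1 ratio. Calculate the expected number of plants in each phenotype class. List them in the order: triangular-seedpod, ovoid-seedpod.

420, 28

Expected counts for N = 448 under a 15:1 ratio (total parts = 16):
  triangular-seedpod: 448 × 15/16 = 420
  ovoid-seedpod: 448 × 1/16 = 28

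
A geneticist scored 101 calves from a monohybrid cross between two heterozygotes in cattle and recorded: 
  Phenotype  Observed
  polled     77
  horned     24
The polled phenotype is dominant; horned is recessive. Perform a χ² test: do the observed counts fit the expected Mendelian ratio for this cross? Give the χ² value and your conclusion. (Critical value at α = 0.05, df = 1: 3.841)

0.083; consistent

For a monohybrid cross between heterozygotes with complete dominance, the expected phenotypic ratio is 3:1.
The 3:1 ratio has 4 parts, so with N = 101 the expected counts are:
  polled: 101 × 3/4 = 75.75
  horned: 101 × 1/4 = 25.25
χ² = Σ (O − E)² / E
  polled: (77 − 75.75)² / 75.75 = 0.0206
  horned: (24 − 25.25)² / 25.25 = 0.0619
χ² = 0.0206 + 0.0619 = 0.0825 ≈ 0.083
Degrees of freedom = 2 − 1 = 1; critical value at α = 0.05 is 3.841.
Since 0.083 < 3.841, we fail to reject the null hypothesis — the data are consistent with the 3:1 ratio.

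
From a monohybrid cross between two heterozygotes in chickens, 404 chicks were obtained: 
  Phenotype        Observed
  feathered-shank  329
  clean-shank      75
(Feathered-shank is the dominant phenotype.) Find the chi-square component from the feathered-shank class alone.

For a monohybrid cross between heterozygotes with complete dominance, the expected phenotypic ratio is 3:1.
The 3:1 ratio has 4 parts, so with N = 404 the expected counts are:
  feathered-shank: 404 × 3/4 = 303
  clean-shank: 404 × 1/4 = 101
Contribution of feathered-shank: (329 − 303)² / 303 = 2.2310

2.231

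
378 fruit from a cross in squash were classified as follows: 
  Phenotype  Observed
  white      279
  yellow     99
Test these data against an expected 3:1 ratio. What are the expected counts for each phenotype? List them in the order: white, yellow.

283.5, 94.5

Total ratio parts = 4. Expected numbers out of 378:
  white: 378 × 3/4 = 283.5
  yellow: 378 × 1/4 = 94.5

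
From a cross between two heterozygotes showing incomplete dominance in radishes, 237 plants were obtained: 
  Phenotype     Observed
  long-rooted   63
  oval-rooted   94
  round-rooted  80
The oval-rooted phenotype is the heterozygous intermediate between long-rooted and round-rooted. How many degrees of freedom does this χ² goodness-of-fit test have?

2

With incomplete dominance, a heterozygote × heterozygote cross gives a 1:2:1 phenotypic ratio.
A goodness-of-fit test with 3 phenotype classes has df = 3 − 1 = 2.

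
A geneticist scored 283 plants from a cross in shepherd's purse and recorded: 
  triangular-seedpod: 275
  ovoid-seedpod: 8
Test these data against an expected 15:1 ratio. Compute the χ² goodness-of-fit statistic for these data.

Total ratio parts = 16. Expected numbers out of 283:
  triangular-seedpod: 283 × 15/16 = 265.3125
  ovoid-seedpod: 283 × 1/16 = 17.6875
χ² = Σ (O − E)² / E
  triangular-seedpod: (275 − 265.3125)² / 265.3125 = 0.3537
  ovoid-seedpod: (8 − 17.6875)² / 17.6875 = 5.3059
χ² = 0.3537 + 5.3059 = 5.6596 ≈ 5.660

5.660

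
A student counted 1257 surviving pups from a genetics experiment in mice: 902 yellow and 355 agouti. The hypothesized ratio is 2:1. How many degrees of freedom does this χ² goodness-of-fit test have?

1

A goodness-of-fit test with 2 phenotype classes has df = 2 − 1 = 1.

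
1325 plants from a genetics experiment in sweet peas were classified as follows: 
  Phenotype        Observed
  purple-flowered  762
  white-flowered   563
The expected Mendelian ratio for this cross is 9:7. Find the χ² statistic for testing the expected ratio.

0.854

Expected counts for N = 1325 under a 9:7 ratio (total parts = 16):
  purple-flowered: 1325 × 9/16 = 745.3125
  white-flowered: 1325 × 7/16 = 579.6875
χ² = Σ (O − E)² / E
  purple-flowered: (762 − 745.3125)² / 745.3125 = 0.3736
  white-flowered: (563 − 579.6875)² / 579.6875 = 0.4804
χ² = 0.3736 + 0.4804 = 0.854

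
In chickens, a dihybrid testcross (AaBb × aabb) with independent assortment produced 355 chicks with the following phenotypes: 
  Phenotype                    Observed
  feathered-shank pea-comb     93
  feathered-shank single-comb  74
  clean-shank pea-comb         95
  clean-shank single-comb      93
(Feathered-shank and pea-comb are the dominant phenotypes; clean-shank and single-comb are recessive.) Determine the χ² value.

3.299

A dihybrid testcross with independent assortment gives a 1:1:1:1 ratio.
Under the 1:1:1:1 hypothesis (Σ ratio = 4, N = 355):
  feathered-shank pea-comb: 355 × 1/4 = 88.75
  feathered-shank single-comb: 355 × 1/4 = 88.75
  clean-shank pea-comb: 355 × 1/4 = 88.75
  clean-shank single-comb: 355 × 1/4 = 88.75
χ² = Σ (O − E)² / E
  feathered-shank pea-comb: (93 − 88.75)² / 88.75 = 0.2035
  feathered-shank single-comb: (74 − 88.75)² / 88.75 = 2.4514
  clean-shank pea-comb: (95 − 88.75)² / 88.75 = 0.4401
  clean-shank single-comb: (93 − 88.75)² / 88.75 = 0.2035
χ² = 0.2035 + 2.4514 + 0.4401 + 0.2035 = 3.2985 ≈ 3.299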